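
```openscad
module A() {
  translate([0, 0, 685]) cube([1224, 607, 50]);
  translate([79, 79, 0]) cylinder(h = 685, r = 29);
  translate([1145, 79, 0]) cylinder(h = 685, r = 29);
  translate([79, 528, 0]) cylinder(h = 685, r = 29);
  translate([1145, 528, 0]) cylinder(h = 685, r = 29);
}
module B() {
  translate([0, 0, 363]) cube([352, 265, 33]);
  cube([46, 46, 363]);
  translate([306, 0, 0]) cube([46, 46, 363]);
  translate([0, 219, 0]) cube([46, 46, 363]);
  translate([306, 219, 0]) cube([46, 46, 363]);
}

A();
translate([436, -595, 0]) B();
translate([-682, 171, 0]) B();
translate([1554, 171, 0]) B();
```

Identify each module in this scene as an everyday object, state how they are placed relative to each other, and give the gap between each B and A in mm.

A is a table. B is a stool. Three stools sit around the table at the −y, −x, +x sides. The gap between each stool and the table is 330 mm.

Each stool's nearest face is 330 mm from the table's bounding box.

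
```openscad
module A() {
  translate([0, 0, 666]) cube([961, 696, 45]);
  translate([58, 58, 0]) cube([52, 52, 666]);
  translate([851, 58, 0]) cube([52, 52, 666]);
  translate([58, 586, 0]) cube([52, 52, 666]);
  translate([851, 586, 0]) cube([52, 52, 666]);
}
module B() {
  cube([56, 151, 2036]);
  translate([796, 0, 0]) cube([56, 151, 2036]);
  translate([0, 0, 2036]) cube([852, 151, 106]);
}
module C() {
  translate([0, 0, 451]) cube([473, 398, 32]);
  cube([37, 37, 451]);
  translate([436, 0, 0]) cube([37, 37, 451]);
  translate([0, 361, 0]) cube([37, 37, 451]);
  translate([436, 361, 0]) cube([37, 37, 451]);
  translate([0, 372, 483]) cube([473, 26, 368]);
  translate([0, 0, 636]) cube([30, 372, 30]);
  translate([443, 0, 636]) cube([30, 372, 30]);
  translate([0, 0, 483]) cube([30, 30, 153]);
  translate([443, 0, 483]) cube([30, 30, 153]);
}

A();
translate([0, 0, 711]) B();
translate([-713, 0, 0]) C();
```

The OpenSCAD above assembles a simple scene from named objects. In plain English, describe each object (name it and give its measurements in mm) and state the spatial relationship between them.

A is a table: top 961 mm (x) × 696 mm (y), 45 mm thick, upper face at z = 711 mm, on four 52×52 mm square legs, each inset 58 mm from the nearest pair of top edges, running from z = 0 to the bottom of the top.

B is a door frame. The clear opening is 740 mm wide and 2036 mm high. Two 56 mm wide jambs, 151 mm deep, stand either side of the opening from the floor to the top of the opening. A 106 mm thick head sits across the top of both jambs, spanning the full outside width of the frame.

C is a chair: 473×398 mm seat, 32 mm thick, top at z = 483 mm, on four 37 mm square corner legs flush with the seat edges. A 26 mm thick backrest slab spans the full seat width, extending 368 mm above the seat top, its back face flush with the seat's +y edge. Two armrests of 30×30 mm section run along each side from the seat's front edge to the front of the backrest, top faces 183 mm above the seat top and outer faces flush with the seat's x-edges; a 30×30 mm post under the front of each armrest stands on the seat at the front corner.

The door frame is on top of the table. The chair is on the floor beside the table on its −x side.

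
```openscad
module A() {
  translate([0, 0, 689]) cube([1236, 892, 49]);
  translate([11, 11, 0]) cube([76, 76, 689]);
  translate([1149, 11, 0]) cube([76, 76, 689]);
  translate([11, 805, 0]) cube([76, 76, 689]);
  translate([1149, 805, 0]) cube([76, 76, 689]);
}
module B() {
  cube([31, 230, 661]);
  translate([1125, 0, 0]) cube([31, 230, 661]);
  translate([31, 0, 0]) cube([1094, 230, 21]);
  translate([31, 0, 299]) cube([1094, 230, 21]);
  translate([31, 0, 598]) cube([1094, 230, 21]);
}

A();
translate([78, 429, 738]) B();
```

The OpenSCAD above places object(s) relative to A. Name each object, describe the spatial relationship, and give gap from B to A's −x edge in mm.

The bookshelf's min-x is at 78; the table's min-x is 0; gap = 78 mm.

A is a table. B is a bookshelf. The bookshelf is on top of the table. The gap from the bookshelf to the table's −x edge is 78 mm.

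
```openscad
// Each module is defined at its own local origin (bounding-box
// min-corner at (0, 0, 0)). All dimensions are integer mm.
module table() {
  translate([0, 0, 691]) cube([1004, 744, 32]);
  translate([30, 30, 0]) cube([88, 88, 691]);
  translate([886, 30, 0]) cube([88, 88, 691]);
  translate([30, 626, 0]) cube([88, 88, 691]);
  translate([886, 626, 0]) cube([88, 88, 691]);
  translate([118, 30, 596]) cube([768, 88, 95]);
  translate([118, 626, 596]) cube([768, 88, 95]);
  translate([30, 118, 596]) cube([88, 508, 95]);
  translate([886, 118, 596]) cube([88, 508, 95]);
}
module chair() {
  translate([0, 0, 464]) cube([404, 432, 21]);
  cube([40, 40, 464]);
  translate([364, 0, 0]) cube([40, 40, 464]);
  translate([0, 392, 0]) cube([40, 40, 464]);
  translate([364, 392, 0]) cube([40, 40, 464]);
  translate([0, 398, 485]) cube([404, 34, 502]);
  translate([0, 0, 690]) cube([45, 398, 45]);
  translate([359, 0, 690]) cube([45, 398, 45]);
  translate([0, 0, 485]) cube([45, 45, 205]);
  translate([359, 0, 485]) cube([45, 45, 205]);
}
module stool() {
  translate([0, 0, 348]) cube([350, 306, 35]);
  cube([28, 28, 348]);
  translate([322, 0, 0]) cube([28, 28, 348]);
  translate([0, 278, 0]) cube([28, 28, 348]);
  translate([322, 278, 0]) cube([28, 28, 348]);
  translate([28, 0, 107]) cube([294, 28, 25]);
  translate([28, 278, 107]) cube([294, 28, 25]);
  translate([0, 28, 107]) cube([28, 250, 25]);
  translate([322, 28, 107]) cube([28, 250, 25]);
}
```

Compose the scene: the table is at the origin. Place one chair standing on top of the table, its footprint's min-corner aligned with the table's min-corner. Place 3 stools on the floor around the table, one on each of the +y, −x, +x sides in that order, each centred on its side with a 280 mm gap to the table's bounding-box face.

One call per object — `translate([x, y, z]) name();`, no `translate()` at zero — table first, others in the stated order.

table();
translate([0, 0, 723]) chair();
translate([327, 1024, 0]) stool();
translate([-630, 219, 0]) stool();
translate([1284, 219, 0]) stool();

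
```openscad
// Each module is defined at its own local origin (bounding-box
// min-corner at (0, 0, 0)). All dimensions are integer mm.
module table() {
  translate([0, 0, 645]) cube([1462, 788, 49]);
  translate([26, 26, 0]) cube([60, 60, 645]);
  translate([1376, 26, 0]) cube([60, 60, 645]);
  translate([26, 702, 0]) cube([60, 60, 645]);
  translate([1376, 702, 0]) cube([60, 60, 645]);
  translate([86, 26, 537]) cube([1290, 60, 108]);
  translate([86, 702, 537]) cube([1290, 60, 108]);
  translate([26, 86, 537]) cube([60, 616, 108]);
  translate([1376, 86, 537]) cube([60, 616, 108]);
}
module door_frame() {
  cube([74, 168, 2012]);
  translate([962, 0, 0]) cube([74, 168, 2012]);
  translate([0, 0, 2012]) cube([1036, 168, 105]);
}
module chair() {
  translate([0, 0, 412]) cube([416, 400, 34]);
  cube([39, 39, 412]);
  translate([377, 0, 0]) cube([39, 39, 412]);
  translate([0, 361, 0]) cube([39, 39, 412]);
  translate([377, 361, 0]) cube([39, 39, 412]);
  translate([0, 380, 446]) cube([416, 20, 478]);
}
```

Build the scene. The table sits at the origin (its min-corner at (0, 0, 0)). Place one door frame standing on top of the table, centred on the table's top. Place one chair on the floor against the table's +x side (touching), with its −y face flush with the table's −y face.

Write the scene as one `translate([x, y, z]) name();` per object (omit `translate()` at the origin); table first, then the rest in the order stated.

table();
translate([213, 310, 694]) door_frame();
translate([1462, 0, 0]) chair();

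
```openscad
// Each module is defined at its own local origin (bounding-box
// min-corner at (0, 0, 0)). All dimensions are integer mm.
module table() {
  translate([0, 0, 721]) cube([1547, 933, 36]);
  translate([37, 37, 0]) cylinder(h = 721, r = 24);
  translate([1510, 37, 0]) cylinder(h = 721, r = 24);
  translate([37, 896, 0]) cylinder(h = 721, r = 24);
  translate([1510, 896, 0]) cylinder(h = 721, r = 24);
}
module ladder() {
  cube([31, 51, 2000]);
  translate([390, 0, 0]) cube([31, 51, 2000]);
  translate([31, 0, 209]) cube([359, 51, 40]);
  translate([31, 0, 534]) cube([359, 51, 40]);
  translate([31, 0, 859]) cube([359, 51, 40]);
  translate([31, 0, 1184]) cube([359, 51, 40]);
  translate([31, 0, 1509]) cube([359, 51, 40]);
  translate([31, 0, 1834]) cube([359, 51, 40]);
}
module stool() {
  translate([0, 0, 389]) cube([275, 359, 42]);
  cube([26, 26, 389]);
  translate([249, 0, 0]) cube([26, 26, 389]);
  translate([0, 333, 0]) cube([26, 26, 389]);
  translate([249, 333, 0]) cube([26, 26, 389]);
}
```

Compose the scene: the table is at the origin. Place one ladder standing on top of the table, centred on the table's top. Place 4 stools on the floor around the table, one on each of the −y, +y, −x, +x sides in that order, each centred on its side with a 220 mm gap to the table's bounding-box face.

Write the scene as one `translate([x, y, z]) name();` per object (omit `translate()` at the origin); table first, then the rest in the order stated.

table();
translate([563, 441, 757]) ladder();
translate([636, -579, 0]) stool();
translate([636, 1153, 0]) stool();
translate([-495, 287, 0]) stool();
translate([1767, 287, 0]) stool();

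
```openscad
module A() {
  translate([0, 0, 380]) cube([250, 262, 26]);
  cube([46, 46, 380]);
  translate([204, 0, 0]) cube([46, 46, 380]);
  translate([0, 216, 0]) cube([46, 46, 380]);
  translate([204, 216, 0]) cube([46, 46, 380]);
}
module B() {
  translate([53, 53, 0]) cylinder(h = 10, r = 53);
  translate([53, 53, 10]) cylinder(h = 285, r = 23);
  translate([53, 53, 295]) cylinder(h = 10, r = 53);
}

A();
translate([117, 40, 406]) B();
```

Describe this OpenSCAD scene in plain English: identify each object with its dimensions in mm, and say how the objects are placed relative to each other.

A is a four-legged stool. The seat is 250×262 mm, 26 mm thick, top at z = 406 mm. It stands on four square legs, each 46×46 mm in cross-section, from z = 0 to the seat underside, each flush with a corner of the seat.

B is a spool: two coaxial disc flanges of radius 53 mm and thickness 10 mm, joined by a core cylinder of radius 23 mm and height 285 mm. The lower flange rests on z = 0 and the three cylinders share a vertical axis.

The spool is on top of the stool.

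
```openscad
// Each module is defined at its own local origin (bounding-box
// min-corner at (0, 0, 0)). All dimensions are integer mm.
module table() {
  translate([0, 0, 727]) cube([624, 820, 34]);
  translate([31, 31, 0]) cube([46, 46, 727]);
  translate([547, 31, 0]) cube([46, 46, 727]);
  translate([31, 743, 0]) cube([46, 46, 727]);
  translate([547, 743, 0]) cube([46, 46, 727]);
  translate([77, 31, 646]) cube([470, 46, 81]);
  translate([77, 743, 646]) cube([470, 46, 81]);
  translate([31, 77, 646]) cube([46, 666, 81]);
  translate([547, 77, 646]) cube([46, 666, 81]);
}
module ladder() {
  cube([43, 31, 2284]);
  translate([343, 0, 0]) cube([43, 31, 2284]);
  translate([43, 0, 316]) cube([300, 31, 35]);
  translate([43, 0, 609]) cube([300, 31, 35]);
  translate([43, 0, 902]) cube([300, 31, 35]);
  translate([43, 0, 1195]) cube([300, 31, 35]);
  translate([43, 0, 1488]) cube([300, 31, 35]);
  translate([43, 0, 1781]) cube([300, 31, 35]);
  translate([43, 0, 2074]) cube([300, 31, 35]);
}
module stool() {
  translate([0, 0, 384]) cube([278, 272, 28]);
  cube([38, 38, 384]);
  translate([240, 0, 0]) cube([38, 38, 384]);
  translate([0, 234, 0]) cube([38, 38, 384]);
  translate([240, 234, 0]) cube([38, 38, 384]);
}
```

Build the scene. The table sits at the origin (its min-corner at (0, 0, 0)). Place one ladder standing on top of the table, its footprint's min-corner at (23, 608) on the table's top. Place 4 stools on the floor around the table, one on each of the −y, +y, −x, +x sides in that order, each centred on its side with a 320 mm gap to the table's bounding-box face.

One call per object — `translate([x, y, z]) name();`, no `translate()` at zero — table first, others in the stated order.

table();
translate([23, 608, 761]) ladder();
translate([173, -592, 0]) stool();
translate([173, 1140, 0]) stool();
translate([-598, 274, 0]) stool();
translate([944, 274, 0]) stool();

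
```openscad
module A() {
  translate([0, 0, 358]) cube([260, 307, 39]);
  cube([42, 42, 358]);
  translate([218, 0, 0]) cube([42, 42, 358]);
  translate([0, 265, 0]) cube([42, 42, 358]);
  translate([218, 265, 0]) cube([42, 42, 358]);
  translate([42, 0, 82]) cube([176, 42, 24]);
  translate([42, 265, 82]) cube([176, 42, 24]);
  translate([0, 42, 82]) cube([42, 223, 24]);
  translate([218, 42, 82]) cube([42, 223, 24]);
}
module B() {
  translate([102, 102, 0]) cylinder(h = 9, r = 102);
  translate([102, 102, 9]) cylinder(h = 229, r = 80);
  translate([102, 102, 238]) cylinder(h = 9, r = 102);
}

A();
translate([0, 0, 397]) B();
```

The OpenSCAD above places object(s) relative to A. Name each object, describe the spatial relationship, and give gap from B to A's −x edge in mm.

A is a stool. B is a spool. The spool is on top of the stool. The gap from the spool to the stool's −x edge is 0 mm.

The spool's min-x is at 0; the stool's min-x is 0; gap = 0 mm.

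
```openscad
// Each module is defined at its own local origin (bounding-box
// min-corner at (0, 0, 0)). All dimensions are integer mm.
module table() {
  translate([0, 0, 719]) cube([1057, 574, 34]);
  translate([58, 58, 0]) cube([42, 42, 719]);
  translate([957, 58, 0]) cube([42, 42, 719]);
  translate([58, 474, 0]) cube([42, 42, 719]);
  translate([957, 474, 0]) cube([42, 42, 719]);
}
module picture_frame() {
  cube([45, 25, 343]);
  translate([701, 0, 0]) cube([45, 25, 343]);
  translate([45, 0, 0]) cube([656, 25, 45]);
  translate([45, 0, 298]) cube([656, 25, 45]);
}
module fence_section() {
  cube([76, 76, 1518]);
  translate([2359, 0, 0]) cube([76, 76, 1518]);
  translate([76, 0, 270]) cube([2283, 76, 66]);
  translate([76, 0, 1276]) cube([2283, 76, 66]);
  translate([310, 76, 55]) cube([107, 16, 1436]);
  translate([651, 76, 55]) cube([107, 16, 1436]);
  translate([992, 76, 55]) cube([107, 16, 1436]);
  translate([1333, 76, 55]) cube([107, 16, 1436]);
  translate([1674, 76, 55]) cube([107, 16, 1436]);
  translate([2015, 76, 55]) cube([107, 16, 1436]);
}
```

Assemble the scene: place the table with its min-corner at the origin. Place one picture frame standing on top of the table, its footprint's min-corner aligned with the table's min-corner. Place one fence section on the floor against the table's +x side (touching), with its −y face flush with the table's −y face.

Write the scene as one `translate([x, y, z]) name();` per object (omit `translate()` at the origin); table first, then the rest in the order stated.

table();
translate([0, 0, 753]) picture_frame();
translate([1057, 0, 0]) fence_section();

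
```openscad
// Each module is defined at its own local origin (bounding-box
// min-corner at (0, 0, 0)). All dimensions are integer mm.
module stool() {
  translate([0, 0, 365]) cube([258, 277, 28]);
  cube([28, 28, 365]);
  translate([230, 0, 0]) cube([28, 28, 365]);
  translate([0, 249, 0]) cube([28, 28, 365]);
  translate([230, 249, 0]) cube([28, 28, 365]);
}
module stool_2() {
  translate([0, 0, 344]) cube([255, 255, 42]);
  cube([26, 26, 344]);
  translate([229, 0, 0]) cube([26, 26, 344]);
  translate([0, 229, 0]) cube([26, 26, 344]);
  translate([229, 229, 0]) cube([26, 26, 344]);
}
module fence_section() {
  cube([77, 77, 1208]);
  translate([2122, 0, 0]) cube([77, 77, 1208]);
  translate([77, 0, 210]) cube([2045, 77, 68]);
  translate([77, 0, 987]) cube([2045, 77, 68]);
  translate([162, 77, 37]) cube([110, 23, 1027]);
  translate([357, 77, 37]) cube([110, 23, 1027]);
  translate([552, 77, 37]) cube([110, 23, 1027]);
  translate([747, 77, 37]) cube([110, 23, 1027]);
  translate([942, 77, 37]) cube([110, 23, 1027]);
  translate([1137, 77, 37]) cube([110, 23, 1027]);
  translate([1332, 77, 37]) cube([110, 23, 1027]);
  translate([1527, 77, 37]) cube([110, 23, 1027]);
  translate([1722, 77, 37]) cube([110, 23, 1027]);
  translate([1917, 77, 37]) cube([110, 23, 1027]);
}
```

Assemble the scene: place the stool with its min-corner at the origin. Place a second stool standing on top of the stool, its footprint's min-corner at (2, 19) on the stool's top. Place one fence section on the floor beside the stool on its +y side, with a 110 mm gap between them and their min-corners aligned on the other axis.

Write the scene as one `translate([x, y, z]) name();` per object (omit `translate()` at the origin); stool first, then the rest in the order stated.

stool();
translate([2, 19, 393]) stool_2();
translate([0, 387, 0]) fence_section();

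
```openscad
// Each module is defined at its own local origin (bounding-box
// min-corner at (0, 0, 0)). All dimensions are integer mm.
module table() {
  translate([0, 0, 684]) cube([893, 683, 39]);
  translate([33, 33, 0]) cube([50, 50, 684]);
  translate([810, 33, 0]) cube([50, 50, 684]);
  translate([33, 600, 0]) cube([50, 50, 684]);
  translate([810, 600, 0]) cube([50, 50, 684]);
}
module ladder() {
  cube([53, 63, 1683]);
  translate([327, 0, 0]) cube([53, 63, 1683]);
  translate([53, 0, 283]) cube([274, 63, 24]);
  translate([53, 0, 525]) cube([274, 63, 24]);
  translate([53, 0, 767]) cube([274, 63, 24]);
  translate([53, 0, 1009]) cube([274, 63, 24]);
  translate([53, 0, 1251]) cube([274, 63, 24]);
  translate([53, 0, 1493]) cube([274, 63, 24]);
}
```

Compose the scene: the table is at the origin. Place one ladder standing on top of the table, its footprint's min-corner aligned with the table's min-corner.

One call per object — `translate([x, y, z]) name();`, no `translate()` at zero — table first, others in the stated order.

table();
translate([0, 0, 723]) ladder();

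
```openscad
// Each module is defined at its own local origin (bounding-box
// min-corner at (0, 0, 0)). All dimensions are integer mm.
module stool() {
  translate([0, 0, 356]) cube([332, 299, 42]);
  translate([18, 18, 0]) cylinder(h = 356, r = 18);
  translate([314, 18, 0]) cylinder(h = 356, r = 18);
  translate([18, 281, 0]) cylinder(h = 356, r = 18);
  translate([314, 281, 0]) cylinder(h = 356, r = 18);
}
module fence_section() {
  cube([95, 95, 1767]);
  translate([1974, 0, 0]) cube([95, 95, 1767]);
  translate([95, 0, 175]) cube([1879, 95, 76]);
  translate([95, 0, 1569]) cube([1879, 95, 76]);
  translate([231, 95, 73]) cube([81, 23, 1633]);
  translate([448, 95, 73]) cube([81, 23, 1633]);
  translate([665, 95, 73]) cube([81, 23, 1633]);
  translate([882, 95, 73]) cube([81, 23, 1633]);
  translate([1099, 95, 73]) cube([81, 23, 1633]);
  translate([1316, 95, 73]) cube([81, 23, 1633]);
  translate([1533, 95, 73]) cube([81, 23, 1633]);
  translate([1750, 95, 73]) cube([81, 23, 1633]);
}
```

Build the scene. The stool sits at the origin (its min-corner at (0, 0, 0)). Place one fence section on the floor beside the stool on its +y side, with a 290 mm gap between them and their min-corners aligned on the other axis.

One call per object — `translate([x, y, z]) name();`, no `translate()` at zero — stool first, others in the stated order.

stool();
translate([0, 589, 0]) fence_section();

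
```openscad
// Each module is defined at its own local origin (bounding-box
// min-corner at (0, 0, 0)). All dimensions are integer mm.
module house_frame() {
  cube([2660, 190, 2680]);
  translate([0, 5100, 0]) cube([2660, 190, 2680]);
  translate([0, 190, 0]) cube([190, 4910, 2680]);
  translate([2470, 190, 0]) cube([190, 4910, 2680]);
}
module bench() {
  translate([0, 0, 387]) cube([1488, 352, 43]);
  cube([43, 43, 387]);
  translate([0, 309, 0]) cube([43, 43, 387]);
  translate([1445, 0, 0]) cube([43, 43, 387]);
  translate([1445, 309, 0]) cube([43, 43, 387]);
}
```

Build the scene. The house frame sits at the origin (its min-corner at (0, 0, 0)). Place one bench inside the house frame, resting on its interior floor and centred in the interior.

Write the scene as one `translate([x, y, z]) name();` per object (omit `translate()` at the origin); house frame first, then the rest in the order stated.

house_frame();
translate([586, 2469, 0]) bench();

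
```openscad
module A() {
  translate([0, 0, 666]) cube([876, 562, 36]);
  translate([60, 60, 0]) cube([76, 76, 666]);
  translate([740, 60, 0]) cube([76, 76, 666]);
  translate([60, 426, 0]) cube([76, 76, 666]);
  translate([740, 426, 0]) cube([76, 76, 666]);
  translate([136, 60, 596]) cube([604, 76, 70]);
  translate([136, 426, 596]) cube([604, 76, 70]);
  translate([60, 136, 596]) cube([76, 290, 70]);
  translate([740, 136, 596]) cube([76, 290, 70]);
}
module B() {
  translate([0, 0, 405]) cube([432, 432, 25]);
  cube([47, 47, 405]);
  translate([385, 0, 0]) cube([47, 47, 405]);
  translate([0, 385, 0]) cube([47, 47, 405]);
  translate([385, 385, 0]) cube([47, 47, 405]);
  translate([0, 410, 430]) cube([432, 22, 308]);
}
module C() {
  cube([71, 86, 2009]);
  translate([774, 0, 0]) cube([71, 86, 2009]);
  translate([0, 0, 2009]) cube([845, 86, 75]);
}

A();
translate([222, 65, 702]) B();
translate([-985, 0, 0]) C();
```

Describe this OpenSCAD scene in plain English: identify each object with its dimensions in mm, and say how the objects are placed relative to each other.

A is a rectangular dining table. The top is 876×562×36 mm with its upper surface at z = 702 mm. It stands on four 76×76 mm square legs, each inset 60 mm from the nearest pair of top edges, running from the floor to the underside of the top. Four apron rails, 76 mm thick and 70 mm tall, run between adjacent legs with their top edges flush with the underside of the top and their outer faces flush with the legs' outer faces.

B is a chair: 432×432 mm seat, 25 mm thick, top at z = 430 mm, on four 47 mm square corner legs flush with the seat edges. A 22 mm thick backrest slab spans the full seat width, extending 308 mm above the seat top, its back face flush with the seat's +y edge.

C is a rectangular door frame: two vertical jambs of 71×86 mm section, 2009 mm tall, with a clear opening 703 mm wide between their inner faces. A header 75 mm tall and 86 mm deep lies on top of the jambs and spans the full outside width.

The chair is on top of the table, centred. The door frame is on the floor beside the table on its −x side.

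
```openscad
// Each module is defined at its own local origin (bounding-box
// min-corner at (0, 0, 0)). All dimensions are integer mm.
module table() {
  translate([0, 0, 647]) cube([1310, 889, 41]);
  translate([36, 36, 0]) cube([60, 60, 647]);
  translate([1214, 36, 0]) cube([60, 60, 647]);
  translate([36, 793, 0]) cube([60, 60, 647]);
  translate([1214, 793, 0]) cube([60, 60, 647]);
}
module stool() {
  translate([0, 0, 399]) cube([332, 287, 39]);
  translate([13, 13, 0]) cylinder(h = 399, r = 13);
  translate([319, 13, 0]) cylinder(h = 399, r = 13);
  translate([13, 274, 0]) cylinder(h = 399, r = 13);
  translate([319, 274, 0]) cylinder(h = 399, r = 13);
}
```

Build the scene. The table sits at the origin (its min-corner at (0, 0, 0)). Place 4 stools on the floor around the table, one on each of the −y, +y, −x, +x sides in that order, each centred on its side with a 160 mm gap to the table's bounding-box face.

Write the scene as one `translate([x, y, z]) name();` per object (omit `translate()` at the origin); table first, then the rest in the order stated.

table();
translate([489, -447, 0]) stool();
translate([489, 1049, 0]) stool();
translate([-492, 301, 0]) stool();
translate([1470, 301, 0]) stool();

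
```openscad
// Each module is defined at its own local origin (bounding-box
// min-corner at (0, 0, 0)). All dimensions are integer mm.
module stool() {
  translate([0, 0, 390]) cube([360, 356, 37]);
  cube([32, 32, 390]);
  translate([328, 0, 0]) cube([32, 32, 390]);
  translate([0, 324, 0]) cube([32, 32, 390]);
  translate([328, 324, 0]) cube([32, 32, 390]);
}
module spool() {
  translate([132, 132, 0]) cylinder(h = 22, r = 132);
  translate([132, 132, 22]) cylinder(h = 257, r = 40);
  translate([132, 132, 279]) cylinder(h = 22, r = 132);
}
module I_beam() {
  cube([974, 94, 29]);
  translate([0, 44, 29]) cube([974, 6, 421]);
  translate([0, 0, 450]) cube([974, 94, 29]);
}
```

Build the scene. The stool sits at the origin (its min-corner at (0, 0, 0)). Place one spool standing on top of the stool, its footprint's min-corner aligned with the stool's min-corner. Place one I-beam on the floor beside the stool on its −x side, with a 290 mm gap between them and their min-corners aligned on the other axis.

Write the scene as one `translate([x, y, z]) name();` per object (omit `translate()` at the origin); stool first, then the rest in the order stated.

stool();
translate([0, 0, 427]) spool();
translate([-1264, 0, 0]) I_beam();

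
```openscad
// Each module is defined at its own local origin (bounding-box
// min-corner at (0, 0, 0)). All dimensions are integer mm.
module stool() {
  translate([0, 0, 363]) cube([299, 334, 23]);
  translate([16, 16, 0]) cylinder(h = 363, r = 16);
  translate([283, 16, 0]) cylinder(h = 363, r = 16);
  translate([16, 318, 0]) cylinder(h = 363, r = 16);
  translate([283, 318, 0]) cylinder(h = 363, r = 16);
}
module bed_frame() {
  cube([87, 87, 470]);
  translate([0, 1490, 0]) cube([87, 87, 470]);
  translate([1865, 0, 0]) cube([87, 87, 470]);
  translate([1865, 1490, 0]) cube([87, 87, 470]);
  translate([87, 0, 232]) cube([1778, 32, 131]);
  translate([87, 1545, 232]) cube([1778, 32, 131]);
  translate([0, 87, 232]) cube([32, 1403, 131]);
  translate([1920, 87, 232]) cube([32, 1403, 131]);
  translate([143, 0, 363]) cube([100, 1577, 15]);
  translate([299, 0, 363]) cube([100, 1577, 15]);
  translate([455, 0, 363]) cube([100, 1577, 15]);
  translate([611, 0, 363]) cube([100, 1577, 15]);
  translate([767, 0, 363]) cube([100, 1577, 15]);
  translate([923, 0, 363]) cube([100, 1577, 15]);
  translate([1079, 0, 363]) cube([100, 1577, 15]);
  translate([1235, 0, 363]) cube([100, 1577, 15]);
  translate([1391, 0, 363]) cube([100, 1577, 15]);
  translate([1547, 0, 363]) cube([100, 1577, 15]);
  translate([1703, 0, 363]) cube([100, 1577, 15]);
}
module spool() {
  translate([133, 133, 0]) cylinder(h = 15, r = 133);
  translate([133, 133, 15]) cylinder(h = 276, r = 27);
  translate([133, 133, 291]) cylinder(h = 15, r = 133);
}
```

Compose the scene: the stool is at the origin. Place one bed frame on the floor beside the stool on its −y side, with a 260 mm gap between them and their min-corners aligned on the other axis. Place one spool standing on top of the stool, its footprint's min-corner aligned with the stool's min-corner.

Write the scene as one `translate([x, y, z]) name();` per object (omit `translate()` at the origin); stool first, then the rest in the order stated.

stool();
translate([0, -1837, 0]) bed_frame();
translate([0, 0, 386]) spool();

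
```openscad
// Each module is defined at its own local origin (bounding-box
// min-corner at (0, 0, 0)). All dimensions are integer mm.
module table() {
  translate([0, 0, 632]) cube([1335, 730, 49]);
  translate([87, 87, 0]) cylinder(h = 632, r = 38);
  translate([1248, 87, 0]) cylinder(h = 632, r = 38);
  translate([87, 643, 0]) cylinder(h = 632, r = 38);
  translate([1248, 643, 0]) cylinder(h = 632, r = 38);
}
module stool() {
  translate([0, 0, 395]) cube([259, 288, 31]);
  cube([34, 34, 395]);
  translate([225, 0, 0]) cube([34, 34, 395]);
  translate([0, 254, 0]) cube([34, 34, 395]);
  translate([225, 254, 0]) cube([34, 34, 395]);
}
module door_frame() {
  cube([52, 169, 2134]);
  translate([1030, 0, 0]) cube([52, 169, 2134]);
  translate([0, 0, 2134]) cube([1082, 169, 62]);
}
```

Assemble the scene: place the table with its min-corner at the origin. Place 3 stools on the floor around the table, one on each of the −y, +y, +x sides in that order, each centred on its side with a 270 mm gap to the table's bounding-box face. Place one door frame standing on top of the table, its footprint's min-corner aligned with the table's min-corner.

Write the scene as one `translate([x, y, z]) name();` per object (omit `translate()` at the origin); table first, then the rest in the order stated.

table();
translate([538, -558, 0]) stool();
translate([538, 1000, 0]) stool();
translate([1605, 221, 0]) stool();
translate([0, 0, 681]) door_frame();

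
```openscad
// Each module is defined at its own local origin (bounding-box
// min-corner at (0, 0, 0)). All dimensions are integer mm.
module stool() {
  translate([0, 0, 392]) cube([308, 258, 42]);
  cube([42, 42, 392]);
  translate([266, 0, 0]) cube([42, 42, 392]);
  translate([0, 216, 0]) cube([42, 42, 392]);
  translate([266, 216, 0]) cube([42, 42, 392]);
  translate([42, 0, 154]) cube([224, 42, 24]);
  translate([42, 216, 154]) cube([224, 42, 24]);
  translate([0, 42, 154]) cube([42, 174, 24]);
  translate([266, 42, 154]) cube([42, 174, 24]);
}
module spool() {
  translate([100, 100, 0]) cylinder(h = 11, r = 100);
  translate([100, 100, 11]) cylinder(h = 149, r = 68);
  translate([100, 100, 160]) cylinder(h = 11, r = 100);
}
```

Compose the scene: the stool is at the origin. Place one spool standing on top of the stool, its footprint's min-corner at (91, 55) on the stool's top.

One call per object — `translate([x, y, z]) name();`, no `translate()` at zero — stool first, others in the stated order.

stool();
translate([91, 55, 434]) spool();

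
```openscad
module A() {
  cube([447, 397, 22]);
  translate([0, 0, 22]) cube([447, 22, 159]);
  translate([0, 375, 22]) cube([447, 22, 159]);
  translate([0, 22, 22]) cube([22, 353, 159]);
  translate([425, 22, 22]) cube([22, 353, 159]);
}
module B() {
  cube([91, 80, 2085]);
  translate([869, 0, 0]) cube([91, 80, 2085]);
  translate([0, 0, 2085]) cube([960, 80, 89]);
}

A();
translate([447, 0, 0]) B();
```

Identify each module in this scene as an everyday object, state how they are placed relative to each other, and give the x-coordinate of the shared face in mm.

A is an open box. B is a door frame. The door frame is against the open box's +x side, with their −y faces flush. The x-coordinate of the shared face is 447 mm.

The open box's +x face and the door frame's −x face are both at x = 447 mm.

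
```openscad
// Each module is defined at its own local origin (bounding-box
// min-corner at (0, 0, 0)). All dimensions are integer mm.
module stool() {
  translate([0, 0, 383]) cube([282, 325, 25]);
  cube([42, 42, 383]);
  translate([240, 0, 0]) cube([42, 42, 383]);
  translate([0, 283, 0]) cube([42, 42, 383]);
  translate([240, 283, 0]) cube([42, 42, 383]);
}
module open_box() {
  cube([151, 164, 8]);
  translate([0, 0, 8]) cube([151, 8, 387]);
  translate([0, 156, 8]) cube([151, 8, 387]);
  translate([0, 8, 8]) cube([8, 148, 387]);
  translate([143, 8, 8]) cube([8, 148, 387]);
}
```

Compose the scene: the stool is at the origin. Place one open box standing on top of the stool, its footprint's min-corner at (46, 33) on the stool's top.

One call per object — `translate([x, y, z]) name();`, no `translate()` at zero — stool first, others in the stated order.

stool();
translate([46, 33, 408]) open_box();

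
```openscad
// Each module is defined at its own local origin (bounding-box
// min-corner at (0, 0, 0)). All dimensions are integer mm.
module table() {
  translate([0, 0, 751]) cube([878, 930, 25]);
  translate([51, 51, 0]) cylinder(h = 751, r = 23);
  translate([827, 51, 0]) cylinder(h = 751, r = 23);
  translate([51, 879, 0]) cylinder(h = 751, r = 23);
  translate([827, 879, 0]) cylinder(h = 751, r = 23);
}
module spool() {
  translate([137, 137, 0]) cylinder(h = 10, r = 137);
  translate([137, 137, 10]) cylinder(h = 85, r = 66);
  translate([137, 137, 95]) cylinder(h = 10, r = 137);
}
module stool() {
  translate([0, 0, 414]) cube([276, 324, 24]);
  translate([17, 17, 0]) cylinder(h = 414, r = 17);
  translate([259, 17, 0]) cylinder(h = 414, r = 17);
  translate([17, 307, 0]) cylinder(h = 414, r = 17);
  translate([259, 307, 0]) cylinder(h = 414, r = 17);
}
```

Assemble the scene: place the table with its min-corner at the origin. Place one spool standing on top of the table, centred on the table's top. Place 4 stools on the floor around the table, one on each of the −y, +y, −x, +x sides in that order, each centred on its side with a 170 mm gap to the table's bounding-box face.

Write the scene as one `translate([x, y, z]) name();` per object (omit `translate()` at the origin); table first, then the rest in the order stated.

table();
translate([302, 328, 776]) spool();
translate([301, -494, 0]) stool();
translate([301, 1100, 0]) stool();
translate([-446, 303, 0]) stool();
translate([1048, 303, 0]) stool();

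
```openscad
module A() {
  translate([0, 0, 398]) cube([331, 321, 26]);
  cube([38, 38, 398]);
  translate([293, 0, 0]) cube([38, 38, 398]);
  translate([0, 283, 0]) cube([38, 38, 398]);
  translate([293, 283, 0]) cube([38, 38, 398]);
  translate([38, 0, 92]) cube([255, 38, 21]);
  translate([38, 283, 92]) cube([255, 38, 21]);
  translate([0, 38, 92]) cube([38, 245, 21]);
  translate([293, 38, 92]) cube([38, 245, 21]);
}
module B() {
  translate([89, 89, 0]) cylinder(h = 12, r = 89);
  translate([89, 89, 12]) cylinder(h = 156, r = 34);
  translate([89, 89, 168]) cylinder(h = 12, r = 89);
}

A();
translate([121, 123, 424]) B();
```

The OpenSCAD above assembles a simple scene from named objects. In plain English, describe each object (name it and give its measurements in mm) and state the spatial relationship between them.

A is a four-legged stool. The seat is 331×321 mm, 26 mm thick, top at z = 424 mm. It stands on four square legs, each 38×38 mm in cross-section, from z = 0 to the seat underside, each flush with a corner of the seat. Four stretchers, 38 mm wide and 21 mm tall, connect adjacent legs with their undersides at z = 92 mm, each running between the inner faces of the legs it joins and aligned with the legs' outer faces on the other axis.

B is a spool: two coaxial disc flanges of radius 89 mm and thickness 12 mm, joined by a core cylinder of radius 34 mm and height 156 mm. The lower flange rests on z = 0 and the three cylinders share a vertical axis.

The spool is on top of the stool.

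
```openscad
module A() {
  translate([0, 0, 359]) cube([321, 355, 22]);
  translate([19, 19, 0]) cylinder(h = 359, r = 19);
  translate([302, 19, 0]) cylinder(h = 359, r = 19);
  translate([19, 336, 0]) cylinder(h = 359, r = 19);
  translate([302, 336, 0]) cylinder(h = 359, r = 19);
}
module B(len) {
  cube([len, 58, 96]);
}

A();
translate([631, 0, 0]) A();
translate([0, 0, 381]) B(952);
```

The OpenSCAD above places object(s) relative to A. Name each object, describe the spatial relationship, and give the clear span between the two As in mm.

A is a stool. B is a beam. A beam spans the tops of two stools. The clear span between the two stools is 310 mm.

Second stool starts at x = 631; first ends at x = 321; clear span = 631 − 321 = 310 mm.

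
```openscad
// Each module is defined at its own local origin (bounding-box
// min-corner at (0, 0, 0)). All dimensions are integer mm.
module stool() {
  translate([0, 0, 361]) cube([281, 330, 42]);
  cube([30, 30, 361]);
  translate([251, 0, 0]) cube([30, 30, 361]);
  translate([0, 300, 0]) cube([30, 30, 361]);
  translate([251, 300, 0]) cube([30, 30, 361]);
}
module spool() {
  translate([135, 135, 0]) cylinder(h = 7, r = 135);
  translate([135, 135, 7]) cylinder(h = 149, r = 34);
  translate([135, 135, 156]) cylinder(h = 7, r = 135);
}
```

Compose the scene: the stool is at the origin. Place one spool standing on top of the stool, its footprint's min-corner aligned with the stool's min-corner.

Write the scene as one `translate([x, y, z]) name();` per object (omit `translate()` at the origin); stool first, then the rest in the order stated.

stool();
translate([0, 0, 403]) spool();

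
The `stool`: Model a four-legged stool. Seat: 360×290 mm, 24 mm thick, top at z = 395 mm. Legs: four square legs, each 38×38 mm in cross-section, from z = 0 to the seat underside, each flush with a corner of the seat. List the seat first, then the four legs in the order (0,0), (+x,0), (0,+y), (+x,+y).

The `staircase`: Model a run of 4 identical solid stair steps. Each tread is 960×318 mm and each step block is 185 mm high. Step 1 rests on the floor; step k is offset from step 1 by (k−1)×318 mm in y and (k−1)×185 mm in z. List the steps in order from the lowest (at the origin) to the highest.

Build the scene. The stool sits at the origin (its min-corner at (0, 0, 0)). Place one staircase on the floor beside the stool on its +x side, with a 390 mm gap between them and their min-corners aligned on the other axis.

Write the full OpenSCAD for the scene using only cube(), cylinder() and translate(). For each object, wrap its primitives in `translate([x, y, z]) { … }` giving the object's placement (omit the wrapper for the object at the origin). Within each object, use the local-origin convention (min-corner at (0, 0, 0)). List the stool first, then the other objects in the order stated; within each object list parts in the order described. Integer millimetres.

translate([0, 0, 371]) cube([360, 290, 24]);
cube([38, 38, 371]);
translate([322, 0, 0]) cube([38, 38, 371]);
translate([0, 252, 0]) cube([38, 38, 371]);
translate([322, 252, 0]) cube([38, 38, 371]);
translate([750, 0, 0]) {
  cube([960, 318, 185]);
  translate([0, 318, 185]) cube([960, 318, 185]);
  translate([0, 636, 370]) cube([960, 318, 185]);
  translate([0, 954, 555]) cube([960, 318, 185]);
}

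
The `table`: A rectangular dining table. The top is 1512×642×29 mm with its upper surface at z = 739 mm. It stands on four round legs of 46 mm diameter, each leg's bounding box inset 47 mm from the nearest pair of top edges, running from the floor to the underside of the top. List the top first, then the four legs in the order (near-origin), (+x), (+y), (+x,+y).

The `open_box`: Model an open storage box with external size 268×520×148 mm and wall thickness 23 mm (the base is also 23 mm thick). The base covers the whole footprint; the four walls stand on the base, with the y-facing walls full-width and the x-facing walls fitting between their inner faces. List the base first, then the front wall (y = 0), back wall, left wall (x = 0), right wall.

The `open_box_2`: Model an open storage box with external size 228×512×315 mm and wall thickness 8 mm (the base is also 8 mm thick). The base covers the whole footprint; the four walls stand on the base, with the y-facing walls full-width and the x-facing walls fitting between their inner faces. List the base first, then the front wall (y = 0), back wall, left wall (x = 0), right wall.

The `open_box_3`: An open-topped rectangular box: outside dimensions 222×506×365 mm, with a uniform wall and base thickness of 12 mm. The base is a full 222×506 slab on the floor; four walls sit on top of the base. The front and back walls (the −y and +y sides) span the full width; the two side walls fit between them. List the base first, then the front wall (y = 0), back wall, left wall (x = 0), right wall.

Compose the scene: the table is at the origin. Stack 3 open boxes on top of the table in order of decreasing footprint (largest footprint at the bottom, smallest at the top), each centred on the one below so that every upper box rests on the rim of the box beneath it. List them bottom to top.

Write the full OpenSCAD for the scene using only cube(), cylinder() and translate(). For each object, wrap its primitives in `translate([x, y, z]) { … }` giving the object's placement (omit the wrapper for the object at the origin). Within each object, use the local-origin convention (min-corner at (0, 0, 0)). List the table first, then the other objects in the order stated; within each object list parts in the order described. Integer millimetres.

translate([0, 0, 710]) cube([1512, 642, 29]);
translate([70, 70, 0]) cylinder(h = 710, r = 23);
translate([1442, 70, 0]) cylinder(h = 710, r = 23);
translate([70, 572, 0]) cylinder(h = 710, r = 23);
translate([1442, 572, 0]) cylinder(h = 710, r = 23);
translate([622, 61, 739]) {
  cube([268, 520, 23]);
  translate([0, 0, 23]) cube([268, 23, 125]);
  translate([0, 497, 23]) cube([268, 23, 125]);
  translate([0, 23, 23]) cube([23, 474, 125]);
  translate([245, 23, 23]) cube([23, 474, 125]);
}
translate([642, 65, 887]) {
  cube([228, 512, 8]);
  translate([0, 0, 8]) cube([228, 8, 307]);
  translate([0, 504, 8]) cube([228, 8, 307]);
  translate([0, 8, 8]) cube([8, 496, 307]);
  translate([220, 8, 8]) cube([8, 496, 307]);
}
translate([645, 68, 1202]) {
  cube([222, 506, 12]);
  translate([0, 0, 12]) cube([222, 12, 353]);
  translate([0, 494, 12]) cube([222, 12, 353]);
  translate([0, 12, 12]) cube([12, 482, 353]);
  translate([210, 12, 12]) cube([12, 482, 353]);
}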